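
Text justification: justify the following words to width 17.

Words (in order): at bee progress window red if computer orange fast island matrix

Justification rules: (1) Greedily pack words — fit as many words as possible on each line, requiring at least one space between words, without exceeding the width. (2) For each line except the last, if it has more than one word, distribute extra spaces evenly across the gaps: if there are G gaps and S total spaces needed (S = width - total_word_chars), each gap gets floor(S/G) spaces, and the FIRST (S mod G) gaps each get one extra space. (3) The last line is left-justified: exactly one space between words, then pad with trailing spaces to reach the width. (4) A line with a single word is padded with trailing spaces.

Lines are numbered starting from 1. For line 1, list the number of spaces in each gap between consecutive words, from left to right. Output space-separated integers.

Line 1: ['at', 'bee', 'progress'] (min_width=15, slack=2)
Line 2: ['window', 'red', 'if'] (min_width=13, slack=4)
Line 3: ['computer', 'orange'] (min_width=15, slack=2)
Line 4: ['fast', 'island'] (min_width=11, slack=6)
Line 5: ['matrix'] (min_width=6, slack=11)

Answer: 2 2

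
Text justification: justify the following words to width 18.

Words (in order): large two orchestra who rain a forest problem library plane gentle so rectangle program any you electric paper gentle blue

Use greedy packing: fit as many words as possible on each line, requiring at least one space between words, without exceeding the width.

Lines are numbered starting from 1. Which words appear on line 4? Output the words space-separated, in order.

Line 1: ['large', 'two'] (min_width=9, slack=9)
Line 2: ['orchestra', 'who', 'rain'] (min_width=18, slack=0)
Line 3: ['a', 'forest', 'problem'] (min_width=16, slack=2)
Line 4: ['library', 'plane'] (min_width=13, slack=5)
Line 5: ['gentle', 'so'] (min_width=9, slack=9)
Line 6: ['rectangle', 'program'] (min_width=17, slack=1)
Line 7: ['any', 'you', 'electric'] (min_width=16, slack=2)
Line 8: ['paper', 'gentle', 'blue'] (min_width=17, slack=1)

Answer: library plane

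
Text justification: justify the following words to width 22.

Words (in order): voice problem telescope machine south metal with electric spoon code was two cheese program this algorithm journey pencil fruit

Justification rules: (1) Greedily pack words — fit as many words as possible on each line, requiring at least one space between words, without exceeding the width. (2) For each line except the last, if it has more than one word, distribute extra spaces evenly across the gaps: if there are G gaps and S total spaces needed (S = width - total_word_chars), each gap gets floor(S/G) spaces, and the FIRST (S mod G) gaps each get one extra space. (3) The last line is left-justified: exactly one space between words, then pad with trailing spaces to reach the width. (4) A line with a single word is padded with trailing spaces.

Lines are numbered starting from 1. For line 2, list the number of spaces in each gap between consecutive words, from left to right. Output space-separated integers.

Answer: 6

Derivation:
Line 1: ['voice', 'problem'] (min_width=13, slack=9)
Line 2: ['telescope', 'machine'] (min_width=17, slack=5)
Line 3: ['south', 'metal', 'with'] (min_width=16, slack=6)
Line 4: ['electric', 'spoon', 'code'] (min_width=19, slack=3)
Line 5: ['was', 'two', 'cheese', 'program'] (min_width=22, slack=0)
Line 6: ['this', 'algorithm', 'journey'] (min_width=22, slack=0)
Line 7: ['pencil', 'fruit'] (min_width=12, slack=10)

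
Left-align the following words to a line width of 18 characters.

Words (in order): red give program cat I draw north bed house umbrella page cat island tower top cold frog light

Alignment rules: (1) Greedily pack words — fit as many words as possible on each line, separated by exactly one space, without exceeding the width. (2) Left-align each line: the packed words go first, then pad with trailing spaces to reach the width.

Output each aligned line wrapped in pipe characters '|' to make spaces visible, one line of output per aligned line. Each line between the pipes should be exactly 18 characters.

Line 1: ['red', 'give', 'program'] (min_width=16, slack=2)
Line 2: ['cat', 'I', 'draw', 'north'] (min_width=16, slack=2)
Line 3: ['bed', 'house', 'umbrella'] (min_width=18, slack=0)
Line 4: ['page', 'cat', 'island'] (min_width=15, slack=3)
Line 5: ['tower', 'top', 'cold'] (min_width=14, slack=4)
Line 6: ['frog', 'light'] (min_width=10, slack=8)

Answer: |red give program  |
|cat I draw north  |
|bed house umbrella|
|page cat island   |
|tower top cold    |
|frog light        |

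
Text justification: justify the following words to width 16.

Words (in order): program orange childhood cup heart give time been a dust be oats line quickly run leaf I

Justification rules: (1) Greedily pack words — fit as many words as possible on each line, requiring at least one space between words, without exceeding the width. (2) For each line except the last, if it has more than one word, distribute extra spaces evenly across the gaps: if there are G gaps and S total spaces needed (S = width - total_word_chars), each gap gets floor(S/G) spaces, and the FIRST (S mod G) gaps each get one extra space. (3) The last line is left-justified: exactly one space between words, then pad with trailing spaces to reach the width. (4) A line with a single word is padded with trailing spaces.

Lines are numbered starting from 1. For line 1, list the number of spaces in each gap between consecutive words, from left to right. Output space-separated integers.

Answer: 3

Derivation:
Line 1: ['program', 'orange'] (min_width=14, slack=2)
Line 2: ['childhood', 'cup'] (min_width=13, slack=3)
Line 3: ['heart', 'give', 'time'] (min_width=15, slack=1)
Line 4: ['been', 'a', 'dust', 'be'] (min_width=14, slack=2)
Line 5: ['oats', 'line'] (min_width=9, slack=7)
Line 6: ['quickly', 'run', 'leaf'] (min_width=16, slack=0)
Line 7: ['I'] (min_width=1, slack=15)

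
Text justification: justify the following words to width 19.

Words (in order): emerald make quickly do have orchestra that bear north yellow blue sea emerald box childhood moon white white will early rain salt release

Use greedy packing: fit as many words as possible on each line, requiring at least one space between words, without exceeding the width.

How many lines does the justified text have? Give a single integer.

Answer: 9

Derivation:
Line 1: ['emerald', 'make'] (min_width=12, slack=7)
Line 2: ['quickly', 'do', 'have'] (min_width=15, slack=4)
Line 3: ['orchestra', 'that', 'bear'] (min_width=19, slack=0)
Line 4: ['north', 'yellow', 'blue'] (min_width=17, slack=2)
Line 5: ['sea', 'emerald', 'box'] (min_width=15, slack=4)
Line 6: ['childhood', 'moon'] (min_width=14, slack=5)
Line 7: ['white', 'white', 'will'] (min_width=16, slack=3)
Line 8: ['early', 'rain', 'salt'] (min_width=15, slack=4)
Line 9: ['release'] (min_width=7, slack=12)
Total lines: 9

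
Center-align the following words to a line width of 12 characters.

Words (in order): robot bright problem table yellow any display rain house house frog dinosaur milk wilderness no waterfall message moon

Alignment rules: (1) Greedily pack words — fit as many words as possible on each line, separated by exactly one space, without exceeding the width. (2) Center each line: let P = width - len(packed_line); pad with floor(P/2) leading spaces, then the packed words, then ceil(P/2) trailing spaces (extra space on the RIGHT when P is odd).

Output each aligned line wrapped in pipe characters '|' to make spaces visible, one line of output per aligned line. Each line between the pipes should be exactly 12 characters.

Answer: |robot bright|
|  problem   |
|table yellow|
|any display |
| rain house |
| house frog |
|  dinosaur  |
|    milk    |
| wilderness |
|no waterfall|
|message moon|

Derivation:
Line 1: ['robot', 'bright'] (min_width=12, slack=0)
Line 2: ['problem'] (min_width=7, slack=5)
Line 3: ['table', 'yellow'] (min_width=12, slack=0)
Line 4: ['any', 'display'] (min_width=11, slack=1)
Line 5: ['rain', 'house'] (min_width=10, slack=2)
Line 6: ['house', 'frog'] (min_width=10, slack=2)
Line 7: ['dinosaur'] (min_width=8, slack=4)
Line 8: ['milk'] (min_width=4, slack=8)
Line 9: ['wilderness'] (min_width=10, slack=2)
Line 10: ['no', 'waterfall'] (min_width=12, slack=0)
Line 11: ['message', 'moon'] (min_width=12, slack=0)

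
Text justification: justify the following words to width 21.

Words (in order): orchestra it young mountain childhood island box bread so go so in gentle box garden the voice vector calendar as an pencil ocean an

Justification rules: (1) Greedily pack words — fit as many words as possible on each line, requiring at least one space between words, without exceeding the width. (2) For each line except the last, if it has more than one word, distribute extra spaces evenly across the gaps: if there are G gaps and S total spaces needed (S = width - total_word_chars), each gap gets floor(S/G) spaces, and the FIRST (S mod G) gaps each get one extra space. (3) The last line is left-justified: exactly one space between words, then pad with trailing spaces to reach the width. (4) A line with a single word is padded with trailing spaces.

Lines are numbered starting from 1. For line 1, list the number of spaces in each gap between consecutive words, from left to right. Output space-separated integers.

Line 1: ['orchestra', 'it', 'young'] (min_width=18, slack=3)
Line 2: ['mountain', 'childhood'] (min_width=18, slack=3)
Line 3: ['island', 'box', 'bread', 'so'] (min_width=19, slack=2)
Line 4: ['go', 'so', 'in', 'gentle', 'box'] (min_width=19, slack=2)
Line 5: ['garden', 'the', 'voice'] (min_width=16, slack=5)
Line 6: ['vector', 'calendar', 'as', 'an'] (min_width=21, slack=0)
Line 7: ['pencil', 'ocean', 'an'] (min_width=15, slack=6)

Answer: 3 2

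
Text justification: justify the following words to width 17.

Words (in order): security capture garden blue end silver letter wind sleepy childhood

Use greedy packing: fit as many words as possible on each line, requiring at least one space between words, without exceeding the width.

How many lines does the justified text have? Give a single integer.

Line 1: ['security', 'capture'] (min_width=16, slack=1)
Line 2: ['garden', 'blue', 'end'] (min_width=15, slack=2)
Line 3: ['silver', 'letter'] (min_width=13, slack=4)
Line 4: ['wind', 'sleepy'] (min_width=11, slack=6)
Line 5: ['childhood'] (min_width=9, slack=8)
Total lines: 5

Answer: 5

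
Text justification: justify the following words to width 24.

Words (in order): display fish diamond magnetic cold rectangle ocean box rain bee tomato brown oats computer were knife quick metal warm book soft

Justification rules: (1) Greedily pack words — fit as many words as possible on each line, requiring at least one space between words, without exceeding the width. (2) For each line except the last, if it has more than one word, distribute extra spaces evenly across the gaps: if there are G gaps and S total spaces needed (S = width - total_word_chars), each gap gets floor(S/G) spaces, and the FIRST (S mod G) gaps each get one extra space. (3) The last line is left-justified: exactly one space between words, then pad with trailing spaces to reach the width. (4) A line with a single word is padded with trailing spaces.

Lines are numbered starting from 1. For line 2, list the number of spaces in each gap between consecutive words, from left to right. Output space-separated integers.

Line 1: ['display', 'fish', 'diamond'] (min_width=20, slack=4)
Line 2: ['magnetic', 'cold', 'rectangle'] (min_width=23, slack=1)
Line 3: ['ocean', 'box', 'rain', 'bee'] (min_width=18, slack=6)
Line 4: ['tomato', 'brown', 'oats'] (min_width=17, slack=7)
Line 5: ['computer', 'were', 'knife'] (min_width=19, slack=5)
Line 6: ['quick', 'metal', 'warm', 'book'] (min_width=21, slack=3)
Line 7: ['soft'] (min_width=4, slack=20)

Answer: 2 1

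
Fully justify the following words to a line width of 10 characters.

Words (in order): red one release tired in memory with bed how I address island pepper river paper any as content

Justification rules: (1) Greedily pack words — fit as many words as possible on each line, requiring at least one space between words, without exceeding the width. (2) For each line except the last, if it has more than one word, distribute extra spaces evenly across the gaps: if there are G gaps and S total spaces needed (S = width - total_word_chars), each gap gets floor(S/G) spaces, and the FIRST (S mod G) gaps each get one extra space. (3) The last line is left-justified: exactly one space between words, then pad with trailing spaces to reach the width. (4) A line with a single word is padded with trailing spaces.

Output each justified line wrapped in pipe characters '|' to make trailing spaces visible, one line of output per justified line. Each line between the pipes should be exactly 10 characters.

Answer: |red    one|
|release   |
|tired   in|
|memory    |
|with   bed|
|how      I|
|address   |
|island    |
|pepper    |
|river     |
|paper  any|
|as content|

Derivation:
Line 1: ['red', 'one'] (min_width=7, slack=3)
Line 2: ['release'] (min_width=7, slack=3)
Line 3: ['tired', 'in'] (min_width=8, slack=2)
Line 4: ['memory'] (min_width=6, slack=4)
Line 5: ['with', 'bed'] (min_width=8, slack=2)
Line 6: ['how', 'I'] (min_width=5, slack=5)
Line 7: ['address'] (min_width=7, slack=3)
Line 8: ['island'] (min_width=6, slack=4)
Line 9: ['pepper'] (min_width=6, slack=4)
Line 10: ['river'] (min_width=5, slack=5)
Line 11: ['paper', 'any'] (min_width=9, slack=1)
Line 12: ['as', 'content'] (min_width=10, slack=0)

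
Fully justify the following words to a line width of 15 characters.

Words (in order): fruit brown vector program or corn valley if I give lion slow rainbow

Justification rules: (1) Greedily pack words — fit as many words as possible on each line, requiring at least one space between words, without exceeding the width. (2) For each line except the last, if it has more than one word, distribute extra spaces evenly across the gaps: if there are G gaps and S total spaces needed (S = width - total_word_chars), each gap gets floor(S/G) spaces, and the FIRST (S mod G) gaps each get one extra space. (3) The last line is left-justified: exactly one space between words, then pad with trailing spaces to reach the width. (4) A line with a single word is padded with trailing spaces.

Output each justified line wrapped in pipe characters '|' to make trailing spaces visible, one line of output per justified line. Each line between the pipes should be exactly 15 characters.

Answer: |fruit     brown|
|vector  program|
|or  corn valley|
|if  I give lion|
|slow rainbow   |

Derivation:
Line 1: ['fruit', 'brown'] (min_width=11, slack=4)
Line 2: ['vector', 'program'] (min_width=14, slack=1)
Line 3: ['or', 'corn', 'valley'] (min_width=14, slack=1)
Line 4: ['if', 'I', 'give', 'lion'] (min_width=14, slack=1)
Line 5: ['slow', 'rainbow'] (min_width=12, slack=3)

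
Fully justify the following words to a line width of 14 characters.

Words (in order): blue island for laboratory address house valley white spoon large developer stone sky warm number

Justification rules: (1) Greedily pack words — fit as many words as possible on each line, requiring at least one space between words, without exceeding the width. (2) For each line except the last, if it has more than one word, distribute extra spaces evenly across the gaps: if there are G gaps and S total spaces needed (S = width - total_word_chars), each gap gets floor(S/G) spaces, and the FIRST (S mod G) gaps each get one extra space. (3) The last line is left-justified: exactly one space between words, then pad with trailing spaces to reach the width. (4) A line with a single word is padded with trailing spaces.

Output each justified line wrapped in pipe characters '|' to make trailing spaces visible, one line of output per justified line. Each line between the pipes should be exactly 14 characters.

Answer: |blue    island|
|for laboratory|
|address  house|
|valley   white|
|spoon    large|
|developer     |
|stone sky warm|
|number        |

Derivation:
Line 1: ['blue', 'island'] (min_width=11, slack=3)
Line 2: ['for', 'laboratory'] (min_width=14, slack=0)
Line 3: ['address', 'house'] (min_width=13, slack=1)
Line 4: ['valley', 'white'] (min_width=12, slack=2)
Line 5: ['spoon', 'large'] (min_width=11, slack=3)
Line 6: ['developer'] (min_width=9, slack=5)
Line 7: ['stone', 'sky', 'warm'] (min_width=14, slack=0)
Line 8: ['number'] (min_width=6, slack=8)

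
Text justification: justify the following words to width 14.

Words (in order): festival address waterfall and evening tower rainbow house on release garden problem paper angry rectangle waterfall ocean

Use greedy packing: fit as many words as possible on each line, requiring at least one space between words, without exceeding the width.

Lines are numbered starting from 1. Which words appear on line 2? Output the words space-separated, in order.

Line 1: ['festival'] (min_width=8, slack=6)
Line 2: ['address'] (min_width=7, slack=7)
Line 3: ['waterfall', 'and'] (min_width=13, slack=1)
Line 4: ['evening', 'tower'] (min_width=13, slack=1)
Line 5: ['rainbow', 'house'] (min_width=13, slack=1)
Line 6: ['on', 'release'] (min_width=10, slack=4)
Line 7: ['garden', 'problem'] (min_width=14, slack=0)
Line 8: ['paper', 'angry'] (min_width=11, slack=3)
Line 9: ['rectangle'] (min_width=9, slack=5)
Line 10: ['waterfall'] (min_width=9, slack=5)
Line 11: ['ocean'] (min_width=5, slack=9)

Answer: address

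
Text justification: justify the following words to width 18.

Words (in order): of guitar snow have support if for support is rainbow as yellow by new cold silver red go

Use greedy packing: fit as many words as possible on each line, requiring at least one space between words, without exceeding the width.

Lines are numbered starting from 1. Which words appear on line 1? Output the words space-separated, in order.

Line 1: ['of', 'guitar', 'snow'] (min_width=14, slack=4)
Line 2: ['have', 'support', 'if'] (min_width=15, slack=3)
Line 3: ['for', 'support', 'is'] (min_width=14, slack=4)
Line 4: ['rainbow', 'as', 'yellow'] (min_width=17, slack=1)
Line 5: ['by', 'new', 'cold', 'silver'] (min_width=18, slack=0)
Line 6: ['red', 'go'] (min_width=6, slack=12)

Answer: of guitar snow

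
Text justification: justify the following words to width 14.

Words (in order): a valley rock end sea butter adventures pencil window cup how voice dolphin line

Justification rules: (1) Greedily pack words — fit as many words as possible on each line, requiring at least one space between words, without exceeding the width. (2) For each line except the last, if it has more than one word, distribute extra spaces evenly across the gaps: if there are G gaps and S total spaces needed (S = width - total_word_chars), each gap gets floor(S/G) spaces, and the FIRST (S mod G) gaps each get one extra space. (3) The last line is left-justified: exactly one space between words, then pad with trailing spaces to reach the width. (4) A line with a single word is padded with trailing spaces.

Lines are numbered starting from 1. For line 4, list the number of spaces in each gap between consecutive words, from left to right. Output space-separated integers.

Line 1: ['a', 'valley', 'rock'] (min_width=13, slack=1)
Line 2: ['end', 'sea', 'butter'] (min_width=14, slack=0)
Line 3: ['adventures'] (min_width=10, slack=4)
Line 4: ['pencil', 'window'] (min_width=13, slack=1)
Line 5: ['cup', 'how', 'voice'] (min_width=13, slack=1)
Line 6: ['dolphin', 'line'] (min_width=12, slack=2)

Answer: 2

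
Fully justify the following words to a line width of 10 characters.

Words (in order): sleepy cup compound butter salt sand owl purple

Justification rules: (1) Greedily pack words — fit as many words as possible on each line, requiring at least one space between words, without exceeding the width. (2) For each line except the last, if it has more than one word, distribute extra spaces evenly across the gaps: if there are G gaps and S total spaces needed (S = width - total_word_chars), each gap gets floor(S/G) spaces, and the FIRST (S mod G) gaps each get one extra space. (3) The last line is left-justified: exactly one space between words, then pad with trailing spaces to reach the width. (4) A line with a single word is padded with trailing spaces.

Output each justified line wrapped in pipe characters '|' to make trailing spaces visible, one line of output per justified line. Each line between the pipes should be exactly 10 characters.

Line 1: ['sleepy', 'cup'] (min_width=10, slack=0)
Line 2: ['compound'] (min_width=8, slack=2)
Line 3: ['butter'] (min_width=6, slack=4)
Line 4: ['salt', 'sand'] (min_width=9, slack=1)
Line 5: ['owl', 'purple'] (min_width=10, slack=0)

Answer: |sleepy cup|
|compound  |
|butter    |
|salt  sand|
|owl purple|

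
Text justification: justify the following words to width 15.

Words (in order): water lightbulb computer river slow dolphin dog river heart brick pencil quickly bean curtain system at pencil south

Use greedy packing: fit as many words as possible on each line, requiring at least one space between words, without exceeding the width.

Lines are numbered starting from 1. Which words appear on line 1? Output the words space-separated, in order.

Line 1: ['water', 'lightbulb'] (min_width=15, slack=0)
Line 2: ['computer', 'river'] (min_width=14, slack=1)
Line 3: ['slow', 'dolphin'] (min_width=12, slack=3)
Line 4: ['dog', 'river', 'heart'] (min_width=15, slack=0)
Line 5: ['brick', 'pencil'] (min_width=12, slack=3)
Line 6: ['quickly', 'bean'] (min_width=12, slack=3)
Line 7: ['curtain', 'system'] (min_width=14, slack=1)
Line 8: ['at', 'pencil', 'south'] (min_width=15, slack=0)

Answer: water lightbulb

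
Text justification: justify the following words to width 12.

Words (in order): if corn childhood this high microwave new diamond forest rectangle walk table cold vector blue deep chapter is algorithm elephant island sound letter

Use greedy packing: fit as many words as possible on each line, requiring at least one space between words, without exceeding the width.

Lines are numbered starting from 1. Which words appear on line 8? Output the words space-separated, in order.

Answer: walk table

Derivation:
Line 1: ['if', 'corn'] (min_width=7, slack=5)
Line 2: ['childhood'] (min_width=9, slack=3)
Line 3: ['this', 'high'] (min_width=9, slack=3)
Line 4: ['microwave'] (min_width=9, slack=3)
Line 5: ['new', 'diamond'] (min_width=11, slack=1)
Line 6: ['forest'] (min_width=6, slack=6)
Line 7: ['rectangle'] (min_width=9, slack=3)
Line 8: ['walk', 'table'] (min_width=10, slack=2)
Line 9: ['cold', 'vector'] (min_width=11, slack=1)
Line 10: ['blue', 'deep'] (min_width=9, slack=3)
Line 11: ['chapter', 'is'] (min_width=10, slack=2)
Line 12: ['algorithm'] (min_width=9, slack=3)
Line 13: ['elephant'] (min_width=8, slack=4)
Line 14: ['island', 'sound'] (min_width=12, slack=0)
Line 15: ['letter'] (min_width=6, slack=6)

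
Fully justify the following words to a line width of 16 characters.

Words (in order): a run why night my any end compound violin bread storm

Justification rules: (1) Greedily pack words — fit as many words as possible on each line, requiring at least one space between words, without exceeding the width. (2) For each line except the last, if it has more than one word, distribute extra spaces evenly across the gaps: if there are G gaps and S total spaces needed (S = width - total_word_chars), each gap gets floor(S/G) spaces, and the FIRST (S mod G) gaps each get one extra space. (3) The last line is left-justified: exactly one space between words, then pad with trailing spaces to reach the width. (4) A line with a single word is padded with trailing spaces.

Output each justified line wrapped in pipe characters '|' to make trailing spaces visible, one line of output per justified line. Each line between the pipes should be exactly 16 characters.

Answer: |a  run why night|
|my    any    end|
|compound  violin|
|bread storm     |

Derivation:
Line 1: ['a', 'run', 'why', 'night'] (min_width=15, slack=1)
Line 2: ['my', 'any', 'end'] (min_width=10, slack=6)
Line 3: ['compound', 'violin'] (min_width=15, slack=1)
Line 4: ['bread', 'storm'] (min_width=11, slack=5)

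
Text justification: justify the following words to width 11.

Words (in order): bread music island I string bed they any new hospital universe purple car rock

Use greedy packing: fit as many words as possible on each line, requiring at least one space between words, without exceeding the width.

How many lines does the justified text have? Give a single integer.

Line 1: ['bread', 'music'] (min_width=11, slack=0)
Line 2: ['island', 'I'] (min_width=8, slack=3)
Line 3: ['string', 'bed'] (min_width=10, slack=1)
Line 4: ['they', 'any'] (min_width=8, slack=3)
Line 5: ['new'] (min_width=3, slack=8)
Line 6: ['hospital'] (min_width=8, slack=3)
Line 7: ['universe'] (min_width=8, slack=3)
Line 8: ['purple', 'car'] (min_width=10, slack=1)
Line 9: ['rock'] (min_width=4, slack=7)
Total lines: 9

Answer: 9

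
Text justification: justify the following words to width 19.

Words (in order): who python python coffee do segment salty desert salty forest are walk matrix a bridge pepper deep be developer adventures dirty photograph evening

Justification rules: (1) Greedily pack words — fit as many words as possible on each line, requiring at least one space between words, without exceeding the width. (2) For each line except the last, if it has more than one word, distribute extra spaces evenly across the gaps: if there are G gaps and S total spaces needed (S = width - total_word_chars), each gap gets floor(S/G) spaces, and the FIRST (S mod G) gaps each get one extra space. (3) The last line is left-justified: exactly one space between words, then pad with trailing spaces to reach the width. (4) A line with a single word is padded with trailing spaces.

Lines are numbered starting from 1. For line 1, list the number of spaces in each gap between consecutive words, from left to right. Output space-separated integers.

Answer: 2 2

Derivation:
Line 1: ['who', 'python', 'python'] (min_width=17, slack=2)
Line 2: ['coffee', 'do', 'segment'] (min_width=17, slack=2)
Line 3: ['salty', 'desert', 'salty'] (min_width=18, slack=1)
Line 4: ['forest', 'are', 'walk'] (min_width=15, slack=4)
Line 5: ['matrix', 'a', 'bridge'] (min_width=15, slack=4)
Line 6: ['pepper', 'deep', 'be'] (min_width=14, slack=5)
Line 7: ['developer'] (min_width=9, slack=10)
Line 8: ['adventures', 'dirty'] (min_width=16, slack=3)
Line 9: ['photograph', 'evening'] (min_width=18, slack=1)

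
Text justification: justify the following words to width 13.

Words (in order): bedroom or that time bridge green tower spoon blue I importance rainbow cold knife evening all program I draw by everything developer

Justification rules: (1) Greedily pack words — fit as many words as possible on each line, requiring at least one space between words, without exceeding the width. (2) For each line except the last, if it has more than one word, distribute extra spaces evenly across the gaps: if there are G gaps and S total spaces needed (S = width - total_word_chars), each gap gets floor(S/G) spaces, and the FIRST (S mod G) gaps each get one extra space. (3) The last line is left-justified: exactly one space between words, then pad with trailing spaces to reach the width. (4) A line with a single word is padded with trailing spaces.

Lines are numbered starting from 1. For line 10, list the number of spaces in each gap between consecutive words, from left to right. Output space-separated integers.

Answer: 7

Derivation:
Line 1: ['bedroom', 'or'] (min_width=10, slack=3)
Line 2: ['that', 'time'] (min_width=9, slack=4)
Line 3: ['bridge', 'green'] (min_width=12, slack=1)
Line 4: ['tower', 'spoon'] (min_width=11, slack=2)
Line 5: ['blue', 'I'] (min_width=6, slack=7)
Line 6: ['importance'] (min_width=10, slack=3)
Line 7: ['rainbow', 'cold'] (min_width=12, slack=1)
Line 8: ['knife', 'evening'] (min_width=13, slack=0)
Line 9: ['all', 'program', 'I'] (min_width=13, slack=0)
Line 10: ['draw', 'by'] (min_width=7, slack=6)
Line 11: ['everything'] (min_width=10, slack=3)
Line 12: ['developer'] (min_width=9, slack=4)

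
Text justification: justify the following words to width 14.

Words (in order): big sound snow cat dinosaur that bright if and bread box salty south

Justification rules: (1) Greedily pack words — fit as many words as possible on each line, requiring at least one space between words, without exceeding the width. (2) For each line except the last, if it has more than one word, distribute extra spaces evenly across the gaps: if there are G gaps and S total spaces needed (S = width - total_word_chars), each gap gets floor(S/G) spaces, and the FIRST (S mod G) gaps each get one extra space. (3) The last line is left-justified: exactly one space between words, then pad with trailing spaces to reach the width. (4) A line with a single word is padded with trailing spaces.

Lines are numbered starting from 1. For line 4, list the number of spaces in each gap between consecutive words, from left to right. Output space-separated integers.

Answer: 2 1

Derivation:
Line 1: ['big', 'sound', 'snow'] (min_width=14, slack=0)
Line 2: ['cat', 'dinosaur'] (min_width=12, slack=2)
Line 3: ['that', 'bright', 'if'] (min_width=14, slack=0)
Line 4: ['and', 'bread', 'box'] (min_width=13, slack=1)
Line 5: ['salty', 'south'] (min_width=11, slack=3)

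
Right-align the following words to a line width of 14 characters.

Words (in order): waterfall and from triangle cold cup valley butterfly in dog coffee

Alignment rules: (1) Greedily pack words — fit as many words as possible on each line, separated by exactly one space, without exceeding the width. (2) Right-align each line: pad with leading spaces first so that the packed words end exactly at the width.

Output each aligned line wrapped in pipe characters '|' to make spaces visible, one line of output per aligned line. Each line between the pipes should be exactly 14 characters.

Line 1: ['waterfall', 'and'] (min_width=13, slack=1)
Line 2: ['from', 'triangle'] (min_width=13, slack=1)
Line 3: ['cold', 'cup'] (min_width=8, slack=6)
Line 4: ['valley'] (min_width=6, slack=8)
Line 5: ['butterfly', 'in'] (min_width=12, slack=2)
Line 6: ['dog', 'coffee'] (min_width=10, slack=4)

Answer: | waterfall and|
| from triangle|
|      cold cup|
|        valley|
|  butterfly in|
|    dog coffee|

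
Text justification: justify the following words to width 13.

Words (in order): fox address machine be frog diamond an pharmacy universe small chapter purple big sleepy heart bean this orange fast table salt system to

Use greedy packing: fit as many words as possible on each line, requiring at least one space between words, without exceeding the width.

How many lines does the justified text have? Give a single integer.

Line 1: ['fox', 'address'] (min_width=11, slack=2)
Line 2: ['machine', 'be'] (min_width=10, slack=3)
Line 3: ['frog', 'diamond'] (min_width=12, slack=1)
Line 4: ['an', 'pharmacy'] (min_width=11, slack=2)
Line 5: ['universe'] (min_width=8, slack=5)
Line 6: ['small', 'chapter'] (min_width=13, slack=0)
Line 7: ['purple', 'big'] (min_width=10, slack=3)
Line 8: ['sleepy', 'heart'] (min_width=12, slack=1)
Line 9: ['bean', 'this'] (min_width=9, slack=4)
Line 10: ['orange', 'fast'] (min_width=11, slack=2)
Line 11: ['table', 'salt'] (min_width=10, slack=3)
Line 12: ['system', 'to'] (min_width=9, slack=4)
Total lines: 12

Answer: 12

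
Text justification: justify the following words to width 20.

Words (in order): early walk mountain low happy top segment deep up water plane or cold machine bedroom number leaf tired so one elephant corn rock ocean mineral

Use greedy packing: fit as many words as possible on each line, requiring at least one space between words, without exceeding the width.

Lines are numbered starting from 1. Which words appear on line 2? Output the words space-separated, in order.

Answer: low happy top

Derivation:
Line 1: ['early', 'walk', 'mountain'] (min_width=19, slack=1)
Line 2: ['low', 'happy', 'top'] (min_width=13, slack=7)
Line 3: ['segment', 'deep', 'up'] (min_width=15, slack=5)
Line 4: ['water', 'plane', 'or', 'cold'] (min_width=19, slack=1)
Line 5: ['machine', 'bedroom'] (min_width=15, slack=5)
Line 6: ['number', 'leaf', 'tired', 'so'] (min_width=20, slack=0)
Line 7: ['one', 'elephant', 'corn'] (min_width=17, slack=3)
Line 8: ['rock', 'ocean', 'mineral'] (min_width=18, slack=2)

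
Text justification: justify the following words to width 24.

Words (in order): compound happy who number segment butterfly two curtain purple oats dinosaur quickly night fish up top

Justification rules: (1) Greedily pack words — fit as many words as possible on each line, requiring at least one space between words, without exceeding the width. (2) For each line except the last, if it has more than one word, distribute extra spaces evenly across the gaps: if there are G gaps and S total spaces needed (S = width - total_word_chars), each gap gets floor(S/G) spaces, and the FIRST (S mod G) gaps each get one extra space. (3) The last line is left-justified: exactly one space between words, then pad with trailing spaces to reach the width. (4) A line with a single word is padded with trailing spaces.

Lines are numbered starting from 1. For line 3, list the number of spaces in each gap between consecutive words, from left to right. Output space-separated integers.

Answer: 2 1 1

Derivation:
Line 1: ['compound', 'happy', 'who'] (min_width=18, slack=6)
Line 2: ['number', 'segment', 'butterfly'] (min_width=24, slack=0)
Line 3: ['two', 'curtain', 'purple', 'oats'] (min_width=23, slack=1)
Line 4: ['dinosaur', 'quickly', 'night'] (min_width=22, slack=2)
Line 5: ['fish', 'up', 'top'] (min_width=11, slack=13)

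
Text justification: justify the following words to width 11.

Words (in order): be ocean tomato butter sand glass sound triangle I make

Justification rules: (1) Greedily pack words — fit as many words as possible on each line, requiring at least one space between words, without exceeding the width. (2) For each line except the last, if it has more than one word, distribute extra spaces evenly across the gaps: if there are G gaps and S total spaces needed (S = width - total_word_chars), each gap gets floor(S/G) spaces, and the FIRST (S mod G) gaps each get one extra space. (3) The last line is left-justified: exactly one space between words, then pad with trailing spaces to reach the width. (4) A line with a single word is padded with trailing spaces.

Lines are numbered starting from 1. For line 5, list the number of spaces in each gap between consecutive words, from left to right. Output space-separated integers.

Answer: 2

Derivation:
Line 1: ['be', 'ocean'] (min_width=8, slack=3)
Line 2: ['tomato'] (min_width=6, slack=5)
Line 3: ['butter', 'sand'] (min_width=11, slack=0)
Line 4: ['glass', 'sound'] (min_width=11, slack=0)
Line 5: ['triangle', 'I'] (min_width=10, slack=1)
Line 6: ['make'] (min_width=4, slack=7)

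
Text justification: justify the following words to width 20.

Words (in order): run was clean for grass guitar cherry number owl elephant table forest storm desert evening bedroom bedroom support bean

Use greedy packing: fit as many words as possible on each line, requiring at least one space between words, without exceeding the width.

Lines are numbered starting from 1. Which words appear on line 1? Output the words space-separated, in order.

Answer: run was clean for

Derivation:
Line 1: ['run', 'was', 'clean', 'for'] (min_width=17, slack=3)
Line 2: ['grass', 'guitar', 'cherry'] (min_width=19, slack=1)
Line 3: ['number', 'owl', 'elephant'] (min_width=19, slack=1)
Line 4: ['table', 'forest', 'storm'] (min_width=18, slack=2)
Line 5: ['desert', 'evening'] (min_width=14, slack=6)
Line 6: ['bedroom', 'bedroom'] (min_width=15, slack=5)
Line 7: ['support', 'bean'] (min_width=12, slack=8)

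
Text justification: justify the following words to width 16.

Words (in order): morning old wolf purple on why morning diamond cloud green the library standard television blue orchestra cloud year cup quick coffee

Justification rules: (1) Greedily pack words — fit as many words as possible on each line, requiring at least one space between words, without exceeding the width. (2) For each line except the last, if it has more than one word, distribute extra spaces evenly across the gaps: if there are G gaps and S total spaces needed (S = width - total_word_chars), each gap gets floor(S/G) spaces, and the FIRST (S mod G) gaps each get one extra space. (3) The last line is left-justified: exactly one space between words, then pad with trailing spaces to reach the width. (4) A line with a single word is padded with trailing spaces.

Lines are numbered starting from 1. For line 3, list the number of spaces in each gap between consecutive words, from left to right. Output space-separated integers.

Answer: 2

Derivation:
Line 1: ['morning', 'old', 'wolf'] (min_width=16, slack=0)
Line 2: ['purple', 'on', 'why'] (min_width=13, slack=3)
Line 3: ['morning', 'diamond'] (min_width=15, slack=1)
Line 4: ['cloud', 'green', 'the'] (min_width=15, slack=1)
Line 5: ['library', 'standard'] (min_width=16, slack=0)
Line 6: ['television', 'blue'] (min_width=15, slack=1)
Line 7: ['orchestra', 'cloud'] (min_width=15, slack=1)
Line 8: ['year', 'cup', 'quick'] (min_width=14, slack=2)
Line 9: ['coffee'] (min_width=6, slack=10)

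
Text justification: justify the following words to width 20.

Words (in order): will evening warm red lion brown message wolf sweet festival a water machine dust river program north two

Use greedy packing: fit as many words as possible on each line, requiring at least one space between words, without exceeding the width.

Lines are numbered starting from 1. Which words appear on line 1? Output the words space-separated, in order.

Answer: will evening warm

Derivation:
Line 1: ['will', 'evening', 'warm'] (min_width=17, slack=3)
Line 2: ['red', 'lion', 'brown'] (min_width=14, slack=6)
Line 3: ['message', 'wolf', 'sweet'] (min_width=18, slack=2)
Line 4: ['festival', 'a', 'water'] (min_width=16, slack=4)
Line 5: ['machine', 'dust', 'river'] (min_width=18, slack=2)
Line 6: ['program', 'north', 'two'] (min_width=17, slack=3)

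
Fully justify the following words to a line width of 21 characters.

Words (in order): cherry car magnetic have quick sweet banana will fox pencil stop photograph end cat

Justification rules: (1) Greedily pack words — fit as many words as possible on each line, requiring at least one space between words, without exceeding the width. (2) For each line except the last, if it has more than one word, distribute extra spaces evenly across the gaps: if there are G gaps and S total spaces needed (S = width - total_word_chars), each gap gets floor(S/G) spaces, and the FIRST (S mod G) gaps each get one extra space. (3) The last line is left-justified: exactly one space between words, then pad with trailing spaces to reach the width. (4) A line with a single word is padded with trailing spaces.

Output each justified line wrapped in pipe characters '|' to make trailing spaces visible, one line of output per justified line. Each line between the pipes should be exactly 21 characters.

Answer: |cherry  car  magnetic|
|have    quick   sweet|
|banana    will    fox|
|pencil           stop|
|photograph end cat   |

Derivation:
Line 1: ['cherry', 'car', 'magnetic'] (min_width=19, slack=2)
Line 2: ['have', 'quick', 'sweet'] (min_width=16, slack=5)
Line 3: ['banana', 'will', 'fox'] (min_width=15, slack=6)
Line 4: ['pencil', 'stop'] (min_width=11, slack=10)
Line 5: ['photograph', 'end', 'cat'] (min_width=18, slack=3)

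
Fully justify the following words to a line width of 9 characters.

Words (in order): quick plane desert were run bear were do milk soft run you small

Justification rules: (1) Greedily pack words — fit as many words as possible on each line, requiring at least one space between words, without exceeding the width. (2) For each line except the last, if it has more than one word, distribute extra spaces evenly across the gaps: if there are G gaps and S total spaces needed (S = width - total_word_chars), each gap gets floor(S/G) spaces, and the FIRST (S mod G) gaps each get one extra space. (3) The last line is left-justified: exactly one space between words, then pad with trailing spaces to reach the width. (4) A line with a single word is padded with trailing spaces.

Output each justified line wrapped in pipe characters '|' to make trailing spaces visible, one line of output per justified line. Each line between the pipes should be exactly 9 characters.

Line 1: ['quick'] (min_width=5, slack=4)
Line 2: ['plane'] (min_width=5, slack=4)
Line 3: ['desert'] (min_width=6, slack=3)
Line 4: ['were', 'run'] (min_width=8, slack=1)
Line 5: ['bear', 'were'] (min_width=9, slack=0)
Line 6: ['do', 'milk'] (min_width=7, slack=2)
Line 7: ['soft', 'run'] (min_width=8, slack=1)
Line 8: ['you', 'small'] (min_width=9, slack=0)

Answer: |quick    |
|plane    |
|desert   |
|were  run|
|bear were|
|do   milk|
|soft  run|
|you small|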